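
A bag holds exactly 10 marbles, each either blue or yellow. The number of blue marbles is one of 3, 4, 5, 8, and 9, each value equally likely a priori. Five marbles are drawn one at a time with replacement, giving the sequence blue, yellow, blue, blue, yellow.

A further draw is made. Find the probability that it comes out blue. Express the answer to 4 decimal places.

Under each hypothesis, the probability of the observed sequence is: P(data | r = 3) = (3/10)(7/10)(3/10)(3/10)(7/10) = 0.01323; P(data | r = 4) = (4/10)(6/10)(4/10)(4/10)(6/10) = 0.02304; P(data | r = 5) = (5/10)(5/10)(5/10)(5/10)(5/10) = 0.03125; P(data | r = 8) = (8/10)(2/10)(8/10)(8/10)(2/10) = 0.02048; P(data | r = 9) = (9/10)(1/10)(9/10)(9/10)(1/10) = 0.00729.
Weighting by the prior gives 1/5 · 0.01323 = 0.002646, 1/5 · 0.02304 = 0.004608, 1/5 · 0.03125 = 0.00625, 1/5 · 0.02048 = 0.004096, 1/5 · 0.00729 = 0.001458; these sum to 0.019058.
Dividing through by the total gives posterior P(r = 3 | data) = 0.13884, P(r = 4 | data) = 0.24179, P(r = 5 | data) = 0.32795, P(r = 8 | data) = 0.21492, P(r = 9 | data) = 0.076503.
So P(blue next | data) = Σ P(blue next | H) P(H | data) = (3/10)(0.13884) + (2/5)(0.24179) + (1/2)(0.32795) + (4/5)(0.21492) + (9/10)(0.076503) = 0.54313.

0.5431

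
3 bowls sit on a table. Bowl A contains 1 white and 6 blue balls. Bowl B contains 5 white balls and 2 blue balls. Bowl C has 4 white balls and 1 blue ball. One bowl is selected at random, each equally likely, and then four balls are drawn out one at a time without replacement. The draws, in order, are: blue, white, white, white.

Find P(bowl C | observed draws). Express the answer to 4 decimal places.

0.5833

The likelihood of the observed sequence under each hypothesis: P(data | bowl A) = (6/7)(1/6)(0/5) = 0; P(data | bowl B) = (2/7)(5/6)(4/5)(3/4) = 1/7; P(data | bowl C) = (1/5)(4/4)(3/3)(2/2) = 1/5.
Weighting by the prior gives 1/3 · 0 = 0, 1/3 · 1/7 = 1/21, 1/3 · 1/5 = 1/15; these sum to 4/35.
Therefore the posterior P(bowl C | data) = (1/15) / (4/35) = 7/12.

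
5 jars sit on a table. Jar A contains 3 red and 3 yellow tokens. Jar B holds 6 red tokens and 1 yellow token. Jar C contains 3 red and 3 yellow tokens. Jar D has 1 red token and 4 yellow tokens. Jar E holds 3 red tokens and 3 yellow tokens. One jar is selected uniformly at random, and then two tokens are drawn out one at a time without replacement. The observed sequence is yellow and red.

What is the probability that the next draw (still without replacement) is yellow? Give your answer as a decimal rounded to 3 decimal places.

Compute the likelihood of the observed sequence for each case: P(data | jar A) = (3/6)(3/5) = 3/10; P(data | jar B) = (1/7)(6/6) = 1/7; P(data | jar C) = (3/6)(3/5) = 3/10; P(data | jar D) = (4/5)(1/4) = 1/5; P(data | jar E) = (3/6)(3/5) = 3/10.
The prior-weighted likelihoods are 1/5 · 3/10 = 3/50, 1/5 · 1/7 = 1/35, 1/5 · 3/10 = 3/50, 1/5 · 1/5 = 1/25, 1/5 · 3/10 = 3/50; summing to 87/350.
Dividing through by the total gives posterior P(jar A | data) = 7/29, P(jar B | data) = 10/87, P(jar C | data) = 7/29, P(jar D | data) = 14/87, P(jar E | data) = 7/29.
So P(yellow next | data) = Σ P(yellow next | H) P(H | data) = (1/2)(7/29) + (0)(10/87) + (1/2)(7/29) + (1)(14/87) + (1/2)(7/29) = 91/174.

0.523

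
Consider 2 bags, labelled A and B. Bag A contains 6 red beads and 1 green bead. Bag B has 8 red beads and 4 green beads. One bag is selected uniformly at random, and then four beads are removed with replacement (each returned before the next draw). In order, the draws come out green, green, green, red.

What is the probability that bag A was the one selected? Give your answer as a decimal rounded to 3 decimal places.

The likelihood of the observed sequence under each hypothesis: P(data | bag A) = (1/7)(1/7)(1/7)(6/7) = 0.002499; P(data | bag B) = (4/12)(4/12)(4/12)(8/12) = 0.024691.
Weighting by the prior gives 1/2 · 0.002499 = 0.0012495, 1/2 · 0.024691 = 0.012346; with total 0.013595.
So P(bag A | data) = (0.0012495) / (0.013595) = 0.091906.

0.092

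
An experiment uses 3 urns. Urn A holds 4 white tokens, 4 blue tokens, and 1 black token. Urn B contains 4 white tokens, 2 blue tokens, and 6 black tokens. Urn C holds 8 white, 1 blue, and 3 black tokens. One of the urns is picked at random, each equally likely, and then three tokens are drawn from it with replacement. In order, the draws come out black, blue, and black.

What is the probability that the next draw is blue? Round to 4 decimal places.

For each hypothesis, P(data | H) works out to: P(data | urn A) = (1/9)(4/9)(1/9) = 0.005487; P(data | urn B) = (6/12)(2/12)(6/12) = 0.041667; P(data | urn C) = (3/12)(1/12)(3/12) = 0.0052083.
Multiplying each by its prior: 1/3 · 0.005487 = 0.001829, 1/3 · 0.041667 = 0.013889, 1/3 · 0.0052083 = 0.0017361; these sum to 0.017454.
Normalising, the posterior is P(urn A | data) = 0.10479, P(urn B | data) = 0.79574, P(urn C | data) = 0.099468.
The predictive probability is P(blue next | data) = (4/9)(0.10479) + (1/6)(0.79574) + (1/12)(0.099468) = 0.18749.

0.1875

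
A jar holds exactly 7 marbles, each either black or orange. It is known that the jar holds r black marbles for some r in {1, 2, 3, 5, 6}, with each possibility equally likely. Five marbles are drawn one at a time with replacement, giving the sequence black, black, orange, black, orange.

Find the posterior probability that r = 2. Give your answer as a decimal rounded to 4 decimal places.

The likelihood of the observed sequence under each hypothesis: P(data | r = 1) = (1/7)(1/7)(6/7)(1/7)(6/7) = 0.002142; P(data | r = 2) = (2/7)(2/7)(5/7)(2/7)(5/7) = 0.0119; P(data | r = 3) = (3/7)(3/7)(4/7)(3/7)(4/7) = 0.025704; P(data | r = 5) = (5/7)(5/7)(2/7)(5/7)(2/7) = 0.02975; P(data | r = 6) = (6/7)(6/7)(1/7)(6/7)(1/7) = 0.012852.
The prior-weighted likelihoods are 1/5 · 0.002142 = 0.00042839, 1/5 · 0.0119 = 0.00238, 1/5 · 0.025704 = 0.0051407, 1/5 · 0.02975 = 0.0059499, 1/5 · 0.012852 = 0.0025704; with total 0.016469.
By Bayes' rule, P(r = 2 | data) = (0.00238) / (0.016469) = 0.14451.

0.1445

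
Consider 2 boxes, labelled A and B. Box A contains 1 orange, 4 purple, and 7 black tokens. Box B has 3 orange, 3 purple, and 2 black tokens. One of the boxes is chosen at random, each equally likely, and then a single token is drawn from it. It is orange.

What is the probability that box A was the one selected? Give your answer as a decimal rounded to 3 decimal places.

0.182

The likelihood of this draw under each hypothesis: P(data | box A) = (1/12) = 1/12; P(data | box B) = (3/8) = 3/8.
Multiplying each by its prior: 1/2 · 1/12 = 1/24, 1/2 · 3/8 = 3/16; summing to 11/48.
Hence P(box A | data) = (1/24) / (11/48) = 2/11.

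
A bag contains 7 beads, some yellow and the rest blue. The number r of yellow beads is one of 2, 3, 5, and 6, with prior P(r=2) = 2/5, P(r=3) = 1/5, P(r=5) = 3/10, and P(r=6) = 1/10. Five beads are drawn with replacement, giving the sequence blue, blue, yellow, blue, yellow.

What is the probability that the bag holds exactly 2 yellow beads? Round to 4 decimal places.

The likelihood of the observed sequence under each hypothesis: P(data | r = 2) = (5/7)(5/7)(2/7)(5/7)(2/7) = 0.02975; P(data | r = 3) = (4/7)(4/7)(3/7)(4/7)(3/7) = 0.034271; P(data | r = 5) = (2/7)(2/7)(5/7)(2/7)(5/7) = 0.0119; P(data | r = 6) = (1/7)(1/7)(6/7)(1/7)(6/7) = 0.002142.
The prior-weighted likelihoods are 2/5 · 0.02975 = 0.0119, 1/5 · 0.034271 = 0.0068543, 3/10 · 0.0119 = 0.0035699, 1/10 · 0.002142 = 0.0002142; with total 0.022538.
By Bayes' rule, P(r = 2 | data) = (0.0119) / (0.022538) = 0.52798.

0.5280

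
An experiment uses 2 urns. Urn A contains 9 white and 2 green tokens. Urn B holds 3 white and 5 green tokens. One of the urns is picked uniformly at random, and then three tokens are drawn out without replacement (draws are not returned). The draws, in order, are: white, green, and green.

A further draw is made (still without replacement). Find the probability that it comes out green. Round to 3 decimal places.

0.545

Compute the likelihood of the observed sequence for each case: P(data | urn A) = (9/11)(2/10)(1/9) = 0.018182; P(data | urn B) = (3/8)(5/7)(4/6) = 0.17857.
Weighting by the prior gives 1/2 · 0.018182 = 0.0090909, 1/2 · 0.17857 = 0.089286; these sum to 0.098377.
The posterior is then P(urn A | data) = 0.092409, P(urn B | data) = 0.90759.
So P(green next | data) = Σ P(green next | H) P(H | data) = (0)(0.092409) + (3/5)(0.90759) = 0.54455.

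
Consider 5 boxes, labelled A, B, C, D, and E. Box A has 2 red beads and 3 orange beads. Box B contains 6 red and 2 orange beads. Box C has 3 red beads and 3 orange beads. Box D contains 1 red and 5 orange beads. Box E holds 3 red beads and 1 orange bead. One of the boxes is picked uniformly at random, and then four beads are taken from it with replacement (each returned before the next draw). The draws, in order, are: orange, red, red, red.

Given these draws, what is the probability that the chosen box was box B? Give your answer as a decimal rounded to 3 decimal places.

0.334

For each hypothesis, P(data | H) works out to: P(data | box A) = (3/5)(2/5)(2/5)(2/5) = 0.0384; P(data | box B) = (2/8)(6/8)(6/8)(6/8) = 0.10547; P(data | box C) = (3/6)(3/6)(3/6)(3/6) = 0.0625; P(data | box D) = (5/6)(1/6)(1/6)(1/6) = 0.003858; P(data | box E) = (1/4)(3/4)(3/4)(3/4) = 0.10547.
Multiplying each by its prior: 1/5 · 0.0384 = 0.00768, 1/5 · 0.10547 = 0.021094, 1/5 · 0.0625 = 0.0125, 1/5 · 0.003858 = 0.0007716, 1/5 · 0.10547 = 0.021094; summing to 0.063139.
Therefore the posterior P(box B | data) = (0.021094) / (0.063139) = 0.33408.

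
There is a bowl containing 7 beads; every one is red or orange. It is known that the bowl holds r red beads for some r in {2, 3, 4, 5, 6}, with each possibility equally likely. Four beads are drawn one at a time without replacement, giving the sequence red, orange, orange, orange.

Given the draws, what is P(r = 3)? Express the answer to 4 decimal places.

0.3333

Compute the likelihood of the observed sequence for each case: P(data | r = 2) = (2/7)(5/6)(4/5)(3/4) = 1/7; P(data | r = 3) = (3/7)(4/6)(3/5)(2/4) = 3/35; P(data | r = 4) = (4/7)(3/6)(2/5)(1/4) = 1/35; P(data | r = 5) = (5/7)(2/6)(1/5)(0/4) = 0; P(data | r = 6) = (6/7)(1/6)(0/5) = 0.
Weighting by the prior gives 1/5 · 1/7 = 1/35, 1/5 · 3/35 = 3/175, 1/5 · 1/35 = 1/175, 1/5 · 0 = 0, 1/5 · 0 = 0; summing to 9/175.
Hence P(r = 3 | data) = (3/175) / (9/175) = 1/3.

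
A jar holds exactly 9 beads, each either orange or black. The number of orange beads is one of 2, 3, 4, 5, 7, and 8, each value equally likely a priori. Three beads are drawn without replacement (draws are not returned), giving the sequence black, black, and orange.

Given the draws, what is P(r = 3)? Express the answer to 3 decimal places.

Under each hypothesis, the probability of the observed sequence is: P(data | r = 2) = (7/9)(6/8)(2/7) = 1/6; P(data | r = 3) = (6/9)(5/8)(3/7) = 5/28; P(data | r = 4) = (5/9)(4/8)(4/7) = 10/63; P(data | r = 5) = (4/9)(3/8)(5/7) = 5/42; P(data | r = 7) = (2/9)(1/8)(7/7) = 1/36; P(data | r = 8) = (1/9)(0/8) = 0.
Multiplying each by its prior: 1/6 · 1/6 = 1/36, 1/6 · 5/28 = 5/168, 1/6 · 10/63 = 5/189, 1/6 · 5/42 = 5/252, 1/6 · 1/36 = 1/216, 1/6 · 0 = 0; these sum to 41/378.
So P(r = 3 | data) = (5/168) / (41/378) = 45/164.

0.274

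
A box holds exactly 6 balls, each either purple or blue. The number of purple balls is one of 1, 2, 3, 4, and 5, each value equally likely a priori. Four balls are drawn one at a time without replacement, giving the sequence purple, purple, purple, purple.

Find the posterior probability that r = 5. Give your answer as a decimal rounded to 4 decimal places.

0.8333

Compute the likelihood of the observed sequence for each case: P(data | r = 1) = (1/6)(0/5) = 0; P(data | r = 2) = (2/6)(1/5)(0/4) = 0; P(data | r = 3) = (3/6)(2/5)(1/4)(0/3) = 0; P(data | r = 4) = (4/6)(3/5)(2/4)(1/3) = 1/15; P(data | r = 5) = (5/6)(4/5)(3/4)(2/3) = 1/3.
The prior-weighted likelihoods are 1/5 · 0 = 0, 1/5 · 0 = 0, 1/5 · 0 = 0, 1/5 · 1/15 = 1/75, 1/5 · 1/3 = 1/15; summing to 2/25.
Therefore the posterior P(r = 5 | data) = (1/15) / (2/25) = 5/6.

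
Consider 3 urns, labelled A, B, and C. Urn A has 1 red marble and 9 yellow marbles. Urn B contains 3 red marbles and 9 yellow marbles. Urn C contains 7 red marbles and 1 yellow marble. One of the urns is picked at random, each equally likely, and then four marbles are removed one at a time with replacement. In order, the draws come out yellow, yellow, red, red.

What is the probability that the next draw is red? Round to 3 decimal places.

Compute the likelihood of the observed sequence for each case: P(data | urn A) = (9/10)(9/10)(1/10)(1/10) = 0.0081; P(data | urn B) = (9/12)(9/12)(3/12)(3/12) = 0.035156; P(data | urn C) = (1/8)(1/8)(7/8)(7/8) = 0.011963.
Weighting by the prior gives 1/3 · 0.0081 = 0.0027, 1/3 · 0.035156 = 0.011719, 1/3 · 0.011963 = 0.0039876; summing to 0.018406.
Normalising, the posterior is P(urn A | data) = 0.14669, P(urn B | data) = 0.63667, P(urn C | data) = 0.21664.
The predictive probability is P(red next | data) = (1/10)(0.14669) + (1/4)(0.63667) + (7/8)(0.21664) = 0.3634.

0.363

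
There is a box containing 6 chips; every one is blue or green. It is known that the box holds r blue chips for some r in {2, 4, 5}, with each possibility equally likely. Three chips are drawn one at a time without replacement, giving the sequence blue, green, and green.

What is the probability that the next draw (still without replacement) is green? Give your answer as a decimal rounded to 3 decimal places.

For each hypothesis, P(data | H) works out to: P(data | r = 2) = (2/6)(4/5)(3/4) = 1/5; P(data | r = 4) = (4/6)(2/5)(1/4) = 1/15; P(data | r = 5) = (5/6)(1/5)(0/4) = 0.
The prior-weighted likelihoods are 1/3 · 1/5 = 1/15, 1/3 · 1/15 = 1/45, 1/3 · 0 = 0; these sum to 4/45.
Normalising, the posterior is P(r = 2 | data) = 3/4, P(r = 4 | data) = 1/4, P(r = 5 | data) = 0.
The predictive probability is P(green next | data) = (2/3)(3/4) + (0)(1/4) = 1/2.

0.500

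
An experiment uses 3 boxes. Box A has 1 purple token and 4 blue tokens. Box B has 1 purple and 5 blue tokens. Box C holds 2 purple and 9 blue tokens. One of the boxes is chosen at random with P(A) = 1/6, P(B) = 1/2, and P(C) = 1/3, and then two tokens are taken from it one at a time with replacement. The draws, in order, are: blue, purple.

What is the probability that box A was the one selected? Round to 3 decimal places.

0.183

For each hypothesis, P(data | H) works out to: P(data | box A) = (4/5)(1/5) = 0.16; P(data | box B) = (5/6)(1/6) = 0.13889; P(data | box C) = (9/11)(2/11) = 0.14876.
Multiplying each by its prior: 1/6 · 0.16 = 0.026667, 1/2 · 0.13889 = 0.069444, 1/3 · 0.14876 = 0.049587; summing to 0.1457.
Therefore the posterior P(box A | data) = (0.026667) / (0.1457) = 0.18303.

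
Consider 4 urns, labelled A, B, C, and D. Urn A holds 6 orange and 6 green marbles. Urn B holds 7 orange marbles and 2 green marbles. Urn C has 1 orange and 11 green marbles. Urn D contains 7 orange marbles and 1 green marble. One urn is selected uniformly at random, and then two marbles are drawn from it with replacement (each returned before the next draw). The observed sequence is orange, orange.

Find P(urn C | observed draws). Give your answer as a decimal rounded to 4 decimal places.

The likelihood of the observed sequence under each hypothesis: P(data | urn A) = (6/12)(6/12) = 0.25; P(data | urn B) = (7/9)(7/9) = 0.60494; P(data | urn C) = (1/12)(1/12) = 0.0069444; P(data | urn D) = (7/8)(7/8) = 0.76562.
Multiplying each by its prior: 1/4 · 0.25 = 0.0625, 1/4 · 0.60494 = 0.15123, 1/4 · 0.0069444 = 0.0017361, 1/4 · 0.76562 = 0.19141; summing to 0.40688.
Hence P(urn C | data) = (0.0017361) / (0.40688) = 0.0042669.

0.0043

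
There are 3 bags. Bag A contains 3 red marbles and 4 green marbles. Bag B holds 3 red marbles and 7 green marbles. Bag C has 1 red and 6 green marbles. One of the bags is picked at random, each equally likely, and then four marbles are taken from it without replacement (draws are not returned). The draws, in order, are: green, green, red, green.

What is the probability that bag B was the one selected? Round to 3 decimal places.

0.354

Under each hypothesis, the probability of the observed sequence is: P(data | bag A) = (4/7)(3/6)(3/5)(2/4) = 3/35; P(data | bag B) = (7/10)(6/9)(3/8)(5/7) = 1/8; P(data | bag C) = (6/7)(5/6)(1/5)(4/4) = 1/7.
The prior-weighted likelihoods are 1/3 · 3/35 = 1/35, 1/3 · 1/8 = 1/24, 1/3 · 1/7 = 1/21; with total 33/280.
Therefore the posterior P(bag B | data) = (1/24) / (33/280) = 35/99.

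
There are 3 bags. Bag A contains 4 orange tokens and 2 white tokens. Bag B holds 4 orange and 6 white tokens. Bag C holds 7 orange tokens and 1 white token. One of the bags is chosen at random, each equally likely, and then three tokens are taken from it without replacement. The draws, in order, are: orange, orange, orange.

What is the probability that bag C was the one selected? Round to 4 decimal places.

Compute the likelihood of the observed sequence for each case: P(data | bag A) = (4/6)(3/5)(2/4) = 1/5; P(data | bag B) = (4/10)(3/9)(2/8) = 1/30; P(data | bag C) = (7/8)(6/7)(5/6) = 5/8.
Multiplying each by its prior: 1/3 · 1/5 = 1/15, 1/3 · 1/30 = 1/90, 1/3 · 5/8 = 5/24; these sum to 103/360.
By Bayes' rule, P(bag C | data) = (5/24) / (103/360) = 75/103.

0.7282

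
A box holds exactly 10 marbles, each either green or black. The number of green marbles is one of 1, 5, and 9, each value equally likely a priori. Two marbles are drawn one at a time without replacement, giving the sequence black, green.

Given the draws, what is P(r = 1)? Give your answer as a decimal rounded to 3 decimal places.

0.209

Compute the likelihood of the observed sequence for each case: P(data | r = 1) = (9/10)(1/9) = 1/10; P(data | r = 5) = (5/10)(5/9) = 5/18; P(data | r = 9) = (1/10)(9/9) = 1/10.
Weighting by the prior gives 1/3 · 1/10 = 1/30, 1/3 · 5/18 = 5/54, 1/3 · 1/10 = 1/30; with total 43/270.
Therefore the posterior P(r = 1 | data) = (1/30) / (43/270) = 9/43.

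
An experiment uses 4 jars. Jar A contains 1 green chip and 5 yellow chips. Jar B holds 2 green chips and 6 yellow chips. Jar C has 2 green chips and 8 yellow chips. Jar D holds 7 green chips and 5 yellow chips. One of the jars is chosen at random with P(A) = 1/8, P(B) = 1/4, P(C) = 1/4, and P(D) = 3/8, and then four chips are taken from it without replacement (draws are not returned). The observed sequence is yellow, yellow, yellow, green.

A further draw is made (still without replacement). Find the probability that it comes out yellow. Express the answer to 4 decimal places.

Under each hypothesis, the probability of the observed sequence is: P(data | jar A) = (5/6)(4/5)(3/4)(1/3) = 0.16667; P(data | jar B) = (6/8)(5/7)(4/6)(2/5) = 0.14286; P(data | jar C) = (8/10)(7/9)(6/8)(2/7) = 0.13333; P(data | jar D) = (5/12)(4/11)(3/10)(7/9) = 0.035354.
Weighting by the prior gives 1/8 · 0.16667 = 0.020833, 1/4 · 0.14286 = 0.035714, 1/4 · 0.13333 = 0.033333, 3/8 · 0.035354 = 0.013258; with total 0.10314.
Dividing through by the total gives posterior P(jar A | data) = 0.20199, P(jar B | data) = 0.34627, P(jar C | data) = 0.32319, P(jar D | data) = 0.12854.
Averaging over the posterior, P(yellow next | data) = (1)(0.20199) + (3/4)(0.34627) + (5/6)(0.32319) + (1/4)(0.12854) = 0.76316.

0.7632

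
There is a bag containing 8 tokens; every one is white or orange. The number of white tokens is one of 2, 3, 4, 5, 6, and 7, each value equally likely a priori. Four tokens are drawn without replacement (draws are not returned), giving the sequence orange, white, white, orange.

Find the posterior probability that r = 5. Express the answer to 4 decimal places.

The likelihood of the observed sequence under each hypothesis: P(data | r = 2) = (6/8)(2/7)(1/6)(5/5) = 1/28; P(data | r = 3) = (5/8)(3/7)(2/6)(4/5) = 1/14; P(data | r = 4) = (4/8)(4/7)(3/6)(3/5) = 3/35; P(data | r = 5) = (3/8)(5/7)(4/6)(2/5) = 1/14; P(data | r = 6) = (2/8)(6/7)(5/6)(1/5) = 1/28; P(data | r = 7) = (1/8)(7/7)(6/6)(0/5) = 0.
The prior-weighted likelihoods are 1/6 · 1/28 = 1/168, 1/6 · 1/14 = 1/84, 1/6 · 3/35 = 1/70, 1/6 · 1/14 = 1/84, 1/6 · 1/28 = 1/168, 1/6 · 0 = 0; these sum to 1/20.
Therefore the posterior P(r = 5 | data) = (1/84) / (1/20) = 5/21.

0.2381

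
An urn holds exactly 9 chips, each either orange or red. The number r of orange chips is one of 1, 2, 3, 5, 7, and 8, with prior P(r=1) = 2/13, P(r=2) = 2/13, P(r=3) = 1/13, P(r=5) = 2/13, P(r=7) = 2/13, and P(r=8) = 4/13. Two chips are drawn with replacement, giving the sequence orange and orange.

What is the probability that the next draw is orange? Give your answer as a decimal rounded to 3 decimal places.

0.796

Under each hypothesis, the probability of the observed sequence is: P(data | r = 1) = (1/9)(1/9) = 0.012346; P(data | r = 2) = (2/9)(2/9) = 0.049383; P(data | r = 3) = (3/9)(3/9) = 0.11111; P(data | r = 5) = (5/9)(5/9) = 0.30864; P(data | r = 7) = (7/9)(7/9) = 0.60494; P(data | r = 8) = (8/9)(8/9) = 0.79012.
Multiplying each by its prior: 2/13 · 0.012346 = 0.0018993, 2/13 · 0.049383 = 0.0075973, 1/13 · 0.11111 = 0.008547, 2/13 · 0.30864 = 0.047483, 2/13 · 0.60494 = 0.093067, 4/13 · 0.79012 = 0.24311; with total 0.40171.
Dividing through by the total gives posterior P(r = 1 | data) = 0.0047281, P(r = 2 | data) = 0.018913, P(r = 3 | data) = 0.021277, P(r = 5 | data) = 0.1182, P(r = 7 | data) = 0.23168, P(r = 8 | data) = 0.6052.
The predictive probability is P(orange next | data) = (1/9)(0.0047281) + (2/9)(0.018913) + (1/3)(0.021277) + (5/9)(0.1182) + (7/9)(0.23168) + (8/9)(0.6052) = 0.79564.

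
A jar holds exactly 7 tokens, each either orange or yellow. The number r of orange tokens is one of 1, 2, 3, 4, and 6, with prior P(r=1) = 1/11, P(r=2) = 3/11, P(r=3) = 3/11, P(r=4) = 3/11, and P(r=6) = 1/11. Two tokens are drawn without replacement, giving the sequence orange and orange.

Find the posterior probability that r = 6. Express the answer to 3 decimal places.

Under each hypothesis, the probability of the observed sequence is: P(data | r = 1) = (1/7)(0/6) = 0; P(data | r = 2) = (2/7)(1/6) = 1/21; P(data | r = 3) = (3/7)(2/6) = 1/7; P(data | r = 4) = (4/7)(3/6) = 2/7; P(data | r = 6) = (6/7)(5/6) = 5/7.
The prior-weighted likelihoods are 1/11 · 0 = 0, 3/11 · 1/21 = 1/77, 3/11 · 1/7 = 3/77, 3/11 · 2/7 = 6/77, 1/11 · 5/7 = 5/77; with total 15/77.
Therefore the posterior P(r = 6 | data) = (5/77) / (15/77) = 1/3.

0.333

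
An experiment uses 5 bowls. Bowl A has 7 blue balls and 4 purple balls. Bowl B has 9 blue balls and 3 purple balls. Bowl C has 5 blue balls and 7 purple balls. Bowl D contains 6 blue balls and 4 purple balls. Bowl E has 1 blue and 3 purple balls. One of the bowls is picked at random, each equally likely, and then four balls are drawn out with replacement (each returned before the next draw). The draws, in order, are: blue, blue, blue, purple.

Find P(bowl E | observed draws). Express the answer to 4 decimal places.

0.0345

Under each hypothesis, the probability of the observed sequence is: P(data | bowl A) = (7/11)(7/11)(7/11)(4/11) = 0.093709; P(data | bowl B) = (9/12)(9/12)(9/12)(3/12) = 0.10547; P(data | bowl C) = (5/12)(5/12)(5/12)(7/12) = 0.042197; P(data | bowl D) = (6/10)(6/10)(6/10)(4/10) = 0.0864; P(data | bowl E) = (1/4)(1/4)(1/4)(3/4) = 0.011719.
Multiplying each by its prior: 1/5 · 0.093709 = 0.018742, 1/5 · 0.10547 = 0.021094, 1/5 · 0.042197 = 0.0084394, 1/5 · 0.0864 = 0.01728, 1/5 · 0.011719 = 0.0023437; with total 0.067899.
By Bayes' rule, P(bowl E | data) = (0.0023437) / (0.067899) = 0.034518.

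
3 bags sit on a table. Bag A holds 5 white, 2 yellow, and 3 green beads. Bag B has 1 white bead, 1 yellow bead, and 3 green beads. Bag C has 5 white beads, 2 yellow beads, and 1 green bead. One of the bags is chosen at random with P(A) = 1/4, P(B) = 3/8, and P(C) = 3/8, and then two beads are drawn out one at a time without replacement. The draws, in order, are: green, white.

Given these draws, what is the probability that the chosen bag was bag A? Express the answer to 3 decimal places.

Compute the likelihood of the observed sequence for each case: P(data | bag A) = (3/10)(5/9) = 0.16667; P(data | bag B) = (3/5)(1/4) = 0.15; P(data | bag C) = (1/8)(5/7) = 0.089286.
The prior-weighted likelihoods are 1/4 · 0.16667 = 0.041667, 3/8 · 0.15 = 0.05625, 3/8 · 0.089286 = 0.033482; summing to 0.1314.
By Bayes' rule, P(bag A | data) = (0.041667) / (0.1314) = 0.3171.

0.317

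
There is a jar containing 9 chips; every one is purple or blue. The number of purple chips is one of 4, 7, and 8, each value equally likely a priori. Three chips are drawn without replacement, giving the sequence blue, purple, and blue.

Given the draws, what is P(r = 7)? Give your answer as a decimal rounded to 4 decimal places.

0.1489

For each hypothesis, P(data | H) works out to: P(data | r = 4) = (5/9)(4/8)(4/7) = 10/63; P(data | r = 7) = (2/9)(7/8)(1/7) = 1/36; P(data | r = 8) = (1/9)(8/8)(0/7) = 0.
Weighting by the prior gives 1/3 · 10/63 = 10/189, 1/3 · 1/36 = 1/108, 1/3 · 0 = 0; summing to 47/756.
By Bayes' rule, P(r = 7 | data) = (1/108) / (47/756) = 7/47.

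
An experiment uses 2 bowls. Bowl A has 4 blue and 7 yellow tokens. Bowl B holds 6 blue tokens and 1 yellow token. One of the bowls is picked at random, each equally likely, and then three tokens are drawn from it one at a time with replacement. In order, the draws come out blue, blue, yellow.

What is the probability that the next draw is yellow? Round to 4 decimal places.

0.3625

The likelihood of the observed sequence under each hypothesis: P(data | bowl A) = (4/11)(4/11)(7/11) = 0.084147; P(data | bowl B) = (6/7)(6/7)(1/7) = 0.10496.
Multiplying each by its prior: 1/2 · 0.084147 = 0.042074, 1/2 · 0.10496 = 0.052478; summing to 0.094552.
Normalising, the posterior is P(bowl A | data) = 0.44498, P(bowl B | data) = 0.55502.
So P(yellow next | data) = Σ P(yellow next | H) P(H | data) = (7/11)(0.44498) + (1/7)(0.55502) = 0.36246.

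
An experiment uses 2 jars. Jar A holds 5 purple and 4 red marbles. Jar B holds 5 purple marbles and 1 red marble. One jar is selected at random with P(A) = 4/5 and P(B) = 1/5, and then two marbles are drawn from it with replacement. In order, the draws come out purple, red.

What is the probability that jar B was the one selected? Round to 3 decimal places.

0.123

For each hypothesis, P(data | H) works out to: P(data | jar A) = (5/9)(4/9) = 20/81; P(data | jar B) = (5/6)(1/6) = 5/36.
Weighting by the prior gives 4/5 · 20/81 = 16/81, 1/5 · 5/36 = 1/36; these sum to 73/324.
So P(jar B | data) = (1/36) / (73/324) = 9/73.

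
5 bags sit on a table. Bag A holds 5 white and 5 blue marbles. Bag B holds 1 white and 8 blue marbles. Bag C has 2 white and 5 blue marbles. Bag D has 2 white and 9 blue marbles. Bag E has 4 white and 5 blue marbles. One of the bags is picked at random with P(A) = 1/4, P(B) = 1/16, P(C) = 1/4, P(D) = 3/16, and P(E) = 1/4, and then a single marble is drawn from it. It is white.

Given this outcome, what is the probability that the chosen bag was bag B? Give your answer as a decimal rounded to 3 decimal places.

The likelihood of this draw under each hypothesis: P(data | bag A) = (5/10) = 0.5; P(data | bag B) = (1/9) = 0.11111; P(data | bag C) = (2/7) = 0.28571; P(data | bag D) = (2/11) = 0.18182; P(data | bag E) = (4/9) = 0.44444.
The prior-weighted likelihoods are 1/4 · 0.5 = 0.125, 1/16 · 0.11111 = 0.0069444, 1/4 · 0.28571 = 0.071429, 3/16 · 0.18182 = 0.034091, 1/4 · 0.44444 = 0.11111; these sum to 0.34858.
By Bayes' rule, P(bag B | data) = (0.0069444) / (0.34858) = 0.019922.

0.020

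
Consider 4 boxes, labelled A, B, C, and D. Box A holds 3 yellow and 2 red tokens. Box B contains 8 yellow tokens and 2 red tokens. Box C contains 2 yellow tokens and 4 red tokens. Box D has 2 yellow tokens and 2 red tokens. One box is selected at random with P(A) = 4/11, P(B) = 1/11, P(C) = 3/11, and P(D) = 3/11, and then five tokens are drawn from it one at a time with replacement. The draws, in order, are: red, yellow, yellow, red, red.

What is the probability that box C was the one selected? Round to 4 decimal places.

0.3408

Compute the likelihood of the observed sequence for each case: P(data | box A) = (2/5)(3/5)(3/5)(2/5)(2/5) = 0.02304; P(data | box B) = (2/10)(8/10)(8/10)(2/10)(2/10) = 0.00512; P(data | box C) = (4/6)(2/6)(2/6)(4/6)(4/6) = 0.032922; P(data | box D) = (2/4)(2/4)(2/4)(2/4)(2/4) = 0.03125.
Weighting by the prior gives 4/11 · 0.02304 = 0.0083782, 1/11 · 0.00512 = 0.00046545, 3/11 · 0.032922 = 0.0089787, 3/11 · 0.03125 = 0.0085227; with total 0.026345.
So P(box C | data) = (0.0089787) / (0.026345) = 0.34081.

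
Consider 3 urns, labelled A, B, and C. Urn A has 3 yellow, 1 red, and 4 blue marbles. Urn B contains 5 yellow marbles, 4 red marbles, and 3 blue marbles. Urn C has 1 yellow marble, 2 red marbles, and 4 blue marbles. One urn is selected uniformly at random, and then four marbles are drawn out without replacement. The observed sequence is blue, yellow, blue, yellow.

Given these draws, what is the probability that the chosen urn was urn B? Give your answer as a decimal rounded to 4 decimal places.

The likelihood of the observed sequence under each hypothesis: P(data | urn A) = (4/8)(3/7)(3/6)(2/5) = 0.042857; P(data | urn B) = (3/12)(5/11)(2/10)(4/9) = 0.010101; P(data | urn C) = (4/7)(1/6)(3/5)(0/4) = 0.
Weighting by the prior gives 1/3 · 0.042857 = 0.014286, 1/3 · 0.010101 = 0.003367, 1/3 · 0 = 0; these sum to 0.017653.
Hence P(urn B | data) = (0.003367) / (0.017653) = 0.19074.

0.1907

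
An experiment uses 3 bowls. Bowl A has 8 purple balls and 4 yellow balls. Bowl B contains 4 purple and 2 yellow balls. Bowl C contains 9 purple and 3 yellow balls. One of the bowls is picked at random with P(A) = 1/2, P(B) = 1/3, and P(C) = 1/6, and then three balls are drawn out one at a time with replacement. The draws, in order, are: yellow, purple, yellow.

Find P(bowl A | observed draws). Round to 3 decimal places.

0.533

The likelihood of the observed sequence under each hypothesis: P(data | bowl A) = (4/12)(8/12)(4/12) = 0.074074; P(data | bowl B) = (2/6)(4/6)(2/6) = 0.074074; P(data | bowl C) = (3/12)(9/12)(3/12) = 0.046875.
The prior-weighted likelihoods are 1/2 · 0.074074 = 0.037037, 1/3 · 0.074074 = 0.024691, 1/6 · 0.046875 = 0.0078125; these sum to 0.069541.
By Bayes' rule, P(bowl A | data) = (0.037037) / (0.069541) = 0.53259.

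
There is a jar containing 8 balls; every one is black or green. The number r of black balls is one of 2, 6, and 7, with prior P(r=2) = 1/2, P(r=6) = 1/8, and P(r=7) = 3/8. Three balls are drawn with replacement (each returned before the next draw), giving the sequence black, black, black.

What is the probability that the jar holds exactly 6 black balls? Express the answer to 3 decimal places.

The likelihood of the observed sequence under each hypothesis: P(data | r = 2) = (2/8)(2/8)(2/8) = 0.015625; P(data | r = 6) = (6/8)(6/8)(6/8) = 0.42188; P(data | r = 7) = (7/8)(7/8)(7/8) = 0.66992.
The prior-weighted likelihoods are 1/2 · 0.015625 = 0.0078125, 1/8 · 0.42188 = 0.052734, 3/8 · 0.66992 = 0.25122; with total 0.31177.
By Bayes' rule, P(r = 6 | data) = (0.052734) / (0.31177) = 0.16915.

0.169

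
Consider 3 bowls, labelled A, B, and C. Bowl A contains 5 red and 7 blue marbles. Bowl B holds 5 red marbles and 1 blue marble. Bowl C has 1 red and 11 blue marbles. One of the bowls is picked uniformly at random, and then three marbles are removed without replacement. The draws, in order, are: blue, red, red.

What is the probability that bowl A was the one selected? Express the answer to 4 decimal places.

For each hypothesis, P(data | H) works out to: P(data | bowl A) = (7/12)(5/11)(4/10) = 7/66; P(data | bowl B) = (1/6)(5/5)(4/4) = 1/6; P(data | bowl C) = (11/12)(1/11)(0/10) = 0.
The prior-weighted likelihoods are 1/3 · 7/66 = 7/198, 1/3 · 1/6 = 1/18, 1/3 · 0 = 0; with total 1/11.
Therefore the posterior P(bowl A | data) = (7/198) / (1/11) = 7/18.

0.3889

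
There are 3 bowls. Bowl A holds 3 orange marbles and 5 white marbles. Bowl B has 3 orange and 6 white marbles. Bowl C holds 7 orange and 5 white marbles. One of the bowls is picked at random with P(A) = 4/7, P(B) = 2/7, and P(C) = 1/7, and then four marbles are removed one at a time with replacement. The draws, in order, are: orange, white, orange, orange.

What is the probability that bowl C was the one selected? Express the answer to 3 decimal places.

For each hypothesis, P(data | H) works out to: P(data | bowl A) = (3/8)(5/8)(3/8)(3/8) = 0.032959; P(data | bowl B) = (3/9)(6/9)(3/9)(3/9) = 0.024691; P(data | bowl C) = (7/12)(5/12)(7/12)(7/12) = 0.082706.
Weighting by the prior gives 4/7 · 0.032959 = 0.018834, 2/7 · 0.024691 = 0.0070547, 1/7 · 0.082706 = 0.011815; these sum to 0.037704.
Hence P(bowl C | data) = (0.011815) / (0.037704) = 0.31337.

0.313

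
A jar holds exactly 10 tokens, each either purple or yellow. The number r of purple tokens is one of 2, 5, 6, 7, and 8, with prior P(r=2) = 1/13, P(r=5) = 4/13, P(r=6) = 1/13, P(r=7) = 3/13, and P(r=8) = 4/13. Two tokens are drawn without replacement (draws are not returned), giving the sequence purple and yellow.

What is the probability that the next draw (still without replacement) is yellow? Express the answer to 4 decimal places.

0.3624

For each hypothesis, P(data | H) works out to: P(data | r = 2) = (2/10)(8/9) = 8/45; P(data | r = 5) = (5/10)(5/9) = 5/18; P(data | r = 6) = (6/10)(4/9) = 4/15; P(data | r = 7) = (7/10)(3/9) = 7/30; P(data | r = 8) = (8/10)(2/9) = 8/45.
Weighting by the prior gives 1/13 · 8/45 = 8/585, 4/13 · 5/18 = 10/117, 1/13 · 4/15 = 4/195, 3/13 · 7/30 = 7/130, 4/13 · 8/45 = 32/585; with total 89/390.
The posterior is then P(r = 2 | data) = 16/267, P(r = 5 | data) = 100/267, P(r = 6 | data) = 8/89, P(r = 7 | data) = 21/89, P(r = 8 | data) = 64/267.
Averaging over the posterior, P(yellow next | data) = (7/8)(16/267) + (1/2)(100/267) + (3/8)(8/89) + (1/4)(21/89) + (1/8)(64/267) = 129/356.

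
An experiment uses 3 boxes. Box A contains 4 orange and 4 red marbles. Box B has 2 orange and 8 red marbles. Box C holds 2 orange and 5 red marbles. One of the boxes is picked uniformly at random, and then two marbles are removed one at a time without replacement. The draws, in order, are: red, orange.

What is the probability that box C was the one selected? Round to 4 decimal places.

For each hypothesis, P(data | H) works out to: P(data | box A) = (4/8)(4/7) = 2/7; P(data | box B) = (8/10)(2/9) = 8/45; P(data | box C) = (5/7)(2/6) = 5/21.
Multiplying each by its prior: 1/3 · 2/7 = 2/21, 1/3 · 8/45 = 8/135, 1/3 · 5/21 = 5/63; with total 221/945.
So P(box C | data) = (5/63) / (221/945) = 75/221.

0.3394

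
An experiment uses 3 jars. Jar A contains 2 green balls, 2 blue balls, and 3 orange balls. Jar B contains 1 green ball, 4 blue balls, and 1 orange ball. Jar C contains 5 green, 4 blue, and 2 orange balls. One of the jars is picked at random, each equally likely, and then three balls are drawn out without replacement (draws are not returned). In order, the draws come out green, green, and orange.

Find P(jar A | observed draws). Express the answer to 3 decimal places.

Compute the likelihood of the observed sequence for each case: P(data | jar A) = (2/7)(1/6)(3/5) = 0.028571; P(data | jar B) = (1/6)(0/5) = 0; P(data | jar C) = (5/11)(4/10)(2/9) = 0.040404.
Multiplying each by its prior: 1/3 · 0.028571 = 0.0095238, 1/3 · 0 = 0, 1/3 · 0.040404 = 0.013468; summing to 0.022992.
By Bayes' rule, P(jar A | data) = (0.0095238) / (0.022992) = 0.41423.

0.414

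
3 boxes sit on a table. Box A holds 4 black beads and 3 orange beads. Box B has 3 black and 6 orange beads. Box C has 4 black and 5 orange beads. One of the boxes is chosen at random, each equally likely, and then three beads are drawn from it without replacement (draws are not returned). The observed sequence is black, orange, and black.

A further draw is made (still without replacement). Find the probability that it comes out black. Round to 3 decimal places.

Under each hypothesis, the probability of the observed sequence is: P(data | box A) = (4/7)(3/6)(3/5) = 6/35; P(data | box B) = (3/9)(6/8)(2/7) = 1/14; P(data | box C) = (4/9)(5/8)(3/7) = 5/42.
The prior-weighted likelihoods are 1/3 · 6/35 = 2/35, 1/3 · 1/14 = 1/42, 1/3 · 5/42 = 5/126; these sum to 38/315.
Dividing through by the total gives posterior P(box A | data) = 9/19, P(box B | data) = 15/76, P(box C | data) = 25/76.
So P(black next | data) = Σ P(black next | H) P(H | data) = (1/2)(9/19) + (1/6)(15/76) + (1/3)(25/76) = 173/456.

0.379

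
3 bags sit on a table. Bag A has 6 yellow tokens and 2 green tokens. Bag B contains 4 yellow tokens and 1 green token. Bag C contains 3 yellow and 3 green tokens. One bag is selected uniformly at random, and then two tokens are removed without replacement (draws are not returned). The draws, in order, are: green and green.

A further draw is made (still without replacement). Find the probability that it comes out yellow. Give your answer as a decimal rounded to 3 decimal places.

For each hypothesis, P(data | H) works out to: P(data | bag A) = (2/8)(1/7) = 1/28; P(data | bag B) = (1/5)(0/4) = 0; P(data | bag C) = (3/6)(2/5) = 1/5.
Weighting by the prior gives 1/3 · 1/28 = 1/84, 1/3 · 0 = 0, 1/3 · 1/5 = 1/15; with total 11/140.
Dividing through by the total gives posterior P(bag A | data) = 5/33, P(bag B | data) = 0, P(bag C | data) = 28/33.
The predictive probability is P(yellow next | data) = (1)(5/33) + (3/4)(28/33) = 26/33.

0.788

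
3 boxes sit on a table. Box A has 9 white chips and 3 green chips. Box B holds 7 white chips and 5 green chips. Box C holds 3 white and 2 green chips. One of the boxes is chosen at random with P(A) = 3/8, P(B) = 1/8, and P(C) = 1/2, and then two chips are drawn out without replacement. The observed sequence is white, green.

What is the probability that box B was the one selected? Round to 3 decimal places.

The likelihood of the observed sequence under each hypothesis: P(data | box A) = (9/12)(3/11) = 0.20455; P(data | box B) = (7/12)(5/11) = 0.26515; P(data | box C) = (3/5)(2/4) = 0.3.
The prior-weighted likelihoods are 3/8 · 0.20455 = 0.076705, 1/8 · 0.26515 = 0.033144, 1/2 · 0.3 = 0.15; with total 0.25985.
Hence P(box B | data) = (0.033144) / (0.25985) = 0.12755.

0.128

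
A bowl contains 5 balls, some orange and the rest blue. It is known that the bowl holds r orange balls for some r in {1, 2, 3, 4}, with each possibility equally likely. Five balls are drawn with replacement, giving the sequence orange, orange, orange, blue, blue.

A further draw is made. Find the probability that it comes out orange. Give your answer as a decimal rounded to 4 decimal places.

0.5692

The likelihood of the observed sequence under each hypothesis: P(data | r = 1) = (1/5)(1/5)(1/5)(4/5)(4/5) = 0.00512; P(data | r = 2) = (2/5)(2/5)(2/5)(3/5)(3/5) = 0.02304; P(data | r = 3) = (3/5)(3/5)(3/5)(2/5)(2/5) = 0.03456; P(data | r = 4) = (4/5)(4/5)(4/5)(1/5)(1/5) = 0.02048.
Multiplying each by its prior: 1/4 · 0.00512 = 0.00128, 1/4 · 0.02304 = 0.00576, 1/4 · 0.03456 = 0.00864, 1/4 · 0.02048 = 0.00512; these sum to 0.0208.
The posterior is then P(r = 1 | data) = 0.061538, P(r = 2 | data) = 0.27692, P(r = 3 | data) = 0.41538, P(r = 4 | data) = 0.24615.
So P(orange next | data) = Σ P(orange next | H) P(H | data) = (1/5)(0.061538) + (2/5)(0.27692) + (3/5)(0.41538) + (4/5)(0.24615) = 0.56923.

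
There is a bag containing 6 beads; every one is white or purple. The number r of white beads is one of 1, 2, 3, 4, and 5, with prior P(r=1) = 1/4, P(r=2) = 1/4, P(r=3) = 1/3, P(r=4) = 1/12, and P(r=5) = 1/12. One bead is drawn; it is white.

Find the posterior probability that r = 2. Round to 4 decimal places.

0.2000

Compute the likelihood of this draw for each case: P(data | r = 1) = (1/6) = 1/6; P(data | r = 2) = (2/6) = 1/3; P(data | r = 3) = (3/6) = 1/2; P(data | r = 4) = (4/6) = 2/3; P(data | r = 5) = (5/6) = 5/6.
Multiplying each by its prior: 1/4 · 1/6 = 1/24, 1/4 · 1/3 = 1/12, 1/3 · 1/2 = 1/6, 1/12 · 2/3 = 1/18, 1/12 · 5/6 = 5/72; with total 5/12.
By Bayes' rule, P(r = 2 | data) = (1/12) / (5/12) = 1/5.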